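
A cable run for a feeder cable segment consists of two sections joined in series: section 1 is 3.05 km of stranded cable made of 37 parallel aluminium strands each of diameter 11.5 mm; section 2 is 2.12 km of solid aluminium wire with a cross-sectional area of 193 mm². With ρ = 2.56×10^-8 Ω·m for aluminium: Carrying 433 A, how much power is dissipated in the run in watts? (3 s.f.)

Section 1: A_strand = π(5.7500e-03)² = 1.039e-04 m²; R₁ = ρL/(N·A_s) = (2.56×10^-8)(3050)/(37×1.039e-04) = 0.02032 Ω
Section 2: A = 193 mm² = 1.930e-04 m²
R₂ = (2.56×10^-8)(2120)/(1.930e-04) = 0.2812 Ω
R = R₁ + R₂ = 0.3015 Ω
P = I²R = (433)² × 0.3015 = 56500 W

56500 W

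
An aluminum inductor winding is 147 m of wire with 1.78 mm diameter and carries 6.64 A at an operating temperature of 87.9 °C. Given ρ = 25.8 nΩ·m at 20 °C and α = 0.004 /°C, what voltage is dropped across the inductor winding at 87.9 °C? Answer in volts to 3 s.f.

ρ = 25.8 nΩ·m = 2.58×10^-8 Ω·m
A = π(d/2)² = π(8.9000e-04 m)² = 2.488e-06 m²
R₍20₎ = ρL/A = (2.58×10^-8)(147)/(2.488e-06) = 1.524 Ω
R₍87.9₎ = R₍20₎(1 + αΔT) = 1.524 × (1 + 0.004×67.9) = 1.938 Ω
V = IR = 6.64 × 1.938 = 12.9 V

12.9 V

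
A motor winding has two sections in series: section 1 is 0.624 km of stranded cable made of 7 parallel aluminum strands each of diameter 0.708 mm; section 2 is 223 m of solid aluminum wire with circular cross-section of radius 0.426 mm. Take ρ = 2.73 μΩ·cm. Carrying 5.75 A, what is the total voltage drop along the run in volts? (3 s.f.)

96.9 V

ρ = 2.73 μΩ·cm = 2.73×10^-8 Ω·m
Section 1: A_strand = π(3.5400e-04)² = 3.937e-07 m²; R₁ = ρL/(N·A_s) = (2.73×10^-8)(624)/(7×3.937e-07) = 6.181 Ω
Section 2: A = πr² = π(4.2600e-04 m)² = 5.701e-07 m²
R₂ = (2.73×10^-8)(223)/(5.701e-07) = 10.68 Ω
R = R₁ + R₂ = 16.86 Ω
V = IR = 5.75 × 16.86 = 96.9 V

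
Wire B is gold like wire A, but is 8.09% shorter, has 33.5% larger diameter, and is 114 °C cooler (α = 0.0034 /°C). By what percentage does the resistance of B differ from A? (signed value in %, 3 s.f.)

R ∝ ρL/d² with ρ ∝ (1+αΔT), so R_B/R_A = (1 − 8.09/100) × (1 + 33.5/100)⁻² × (1 − 0.0034×114)
= 0.9191 × 0.5611 × 0.6124 = 0.3158
(R_B − R_A)/R_A = 0.3158 − 1 = -68.4%

-68.4%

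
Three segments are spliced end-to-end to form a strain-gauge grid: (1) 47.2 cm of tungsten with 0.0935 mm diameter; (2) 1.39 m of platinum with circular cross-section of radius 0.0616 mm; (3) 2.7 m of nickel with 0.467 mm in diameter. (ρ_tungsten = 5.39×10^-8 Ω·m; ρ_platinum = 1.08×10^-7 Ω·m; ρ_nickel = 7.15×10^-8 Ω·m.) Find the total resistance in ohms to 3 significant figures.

17.4 Ω

Seg 1: A = π(d/2)² = π(4.6750e-05 m)² = 6.866e-09 m²
R_1 = (5.39×10^-8)(0.472)/(6.866e-09) = 3.705 Ω
Seg 2: A = πr² = π(6.1600e-05 m)² = 1.192e-08 m²
R_2 = (1.08×10^-7)(1.39)/(1.192e-08) = 12.59 Ω
Seg 3: A = π(d/2)² = π(2.3350e-04 m)² = 1.713e-07 m²
R_3 = (7.15×10^-8)(2.7)/(1.713e-07) = 1.127 Ω
R_total = R_1 + R_2 + R_3 = 17.4 Ω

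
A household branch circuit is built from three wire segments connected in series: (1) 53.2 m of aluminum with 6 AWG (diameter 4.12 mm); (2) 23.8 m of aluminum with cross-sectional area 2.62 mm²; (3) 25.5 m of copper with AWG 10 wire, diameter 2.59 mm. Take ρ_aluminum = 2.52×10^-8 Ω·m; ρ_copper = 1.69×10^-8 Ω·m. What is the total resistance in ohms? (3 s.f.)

Seg 1: A = π(4.12/2 mm)² = π(2.0600e-03 m)² = 1.333e-05 m²
R_1 = (2.52×10^-8)(53.2)/(1.333e-05) = 0.1006 Ω
Seg 2: A = 2.62 mm² = 2.620e-06 m²
R_2 = (2.52×10^-8)(23.8)/(2.620e-06) = 0.2289 Ω
Seg 3: A = π(2.59/2 mm)² = π(1.2950e-03 m)² = 5.269e-06 m²
R_3 = (1.69×10^-8)(25.5)/(5.269e-06) = 0.0818 Ω
R_total = R_1 + R_2 + R_3 = 0.411 Ω

0.411 Ω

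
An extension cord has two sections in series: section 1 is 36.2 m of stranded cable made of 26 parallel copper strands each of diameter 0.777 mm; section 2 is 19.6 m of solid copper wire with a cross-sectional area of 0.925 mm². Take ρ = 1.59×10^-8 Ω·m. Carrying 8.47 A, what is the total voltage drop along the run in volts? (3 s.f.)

Section 1: A_strand = π(3.8850e-04)² = 4.742e-07 m²; R₁ = ρL/(N·A_s) = (1.59×10^-8)(36.2)/(26×4.742e-07) = 0.04669 Ω
Section 2: A = 0.925 mm² = 9.250e-07 m²
R₂ = (1.59×10^-8)(19.6)/(9.250e-07) = 0.3369 Ω
R = R₁ + R₂ = 0.3836 Ω
V = IR = 8.47 × 0.3836 = 3.25 V

3.25 V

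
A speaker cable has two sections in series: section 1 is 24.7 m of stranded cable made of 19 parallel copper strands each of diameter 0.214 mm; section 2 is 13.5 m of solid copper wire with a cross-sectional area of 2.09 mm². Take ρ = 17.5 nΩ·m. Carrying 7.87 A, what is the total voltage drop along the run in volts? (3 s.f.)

ρ = 17.5 nΩ·m = 1.75×10^-8 Ω·m
Section 1: A_strand = π(1.0700e-04)² = 3.597e-08 m²; R₁ = ρL/(N·A_s) = (1.75×10^-8)(24.7)/(19×3.597e-08) = 0.6325 Ω
Section 2: A = 2.09 mm² = 2.090e-06 m²
R₂ = (1.75×10^-8)(13.5)/(2.090e-06) = 0.113 Ω
R = R₁ + R₂ = 0.7455 Ω
V = IR = 7.87 × 0.7455 = 5.87 V

5.87 V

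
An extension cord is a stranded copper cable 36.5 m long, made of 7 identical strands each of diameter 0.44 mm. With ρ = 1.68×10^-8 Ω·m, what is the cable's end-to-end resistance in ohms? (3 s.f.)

A_strand = π(2.2000e-04 m)² = 1.521e-07 m²
R_strand = ρL/A = (1.68×10^-8)(36.5)/(1.521e-07) = 4.033 Ω
R_total = R_strand/N = 4.033/7 = 0.576 Ω

0.576 Ω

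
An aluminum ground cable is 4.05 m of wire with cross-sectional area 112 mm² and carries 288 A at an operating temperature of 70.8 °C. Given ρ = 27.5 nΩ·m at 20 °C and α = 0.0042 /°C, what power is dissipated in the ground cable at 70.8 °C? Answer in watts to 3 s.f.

ρ = 27.5 nΩ·m = 2.75×10^-8 Ω·m
A = 112 mm² = 1.120e-04 m²
R₍20₎ = ρL/A = (2.75×10^-8)(4.05)/(1.120e-04) = 9.944×10^-4 Ω
R₍70.8₎ = R₍20₎(1 + αΔT) = 9.944×10^-4 × (1 + 0.0042×50.8) = 0.001207 Ω
P = I²R = (288)² × 0.001207 = 100 W

100 W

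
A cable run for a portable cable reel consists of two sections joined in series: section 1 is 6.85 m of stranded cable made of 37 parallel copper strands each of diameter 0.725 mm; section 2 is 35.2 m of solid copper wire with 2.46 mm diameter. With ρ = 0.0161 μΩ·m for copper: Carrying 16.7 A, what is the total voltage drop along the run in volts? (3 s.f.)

ρ = 0.0161 μΩ·m = 1.61×10^-8 Ω·m
Section 1: A_strand = π(3.6250e-04)² = 4.128e-07 m²; R₁ = ρL/(N·A_s) = (1.61×10^-8)(6.85)/(37×4.128e-07) = 0.00722 Ω
Section 2: A = π(d/2)² = π(1.2300e-03 m)² = 4.753e-06 m²
R₂ = (1.61×10^-8)(35.2)/(4.753e-06) = 0.1192 Ω
R = R₁ + R₂ = 0.1265 Ω
V = IR = 16.7 × 0.1265 = 2.11 V

2.11 V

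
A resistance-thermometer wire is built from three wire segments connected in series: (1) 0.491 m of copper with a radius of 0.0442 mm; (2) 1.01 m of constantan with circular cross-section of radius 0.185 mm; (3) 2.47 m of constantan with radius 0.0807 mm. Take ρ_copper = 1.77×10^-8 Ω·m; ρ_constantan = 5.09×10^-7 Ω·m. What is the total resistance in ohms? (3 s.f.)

67.6 Ω

Seg 1: A = πr² = π(4.4200e-05 m)² = 6.138e-09 m²
R_1 = (1.77×10^-8)(0.491)/(6.138e-09) = 1.416 Ω
Seg 2: A = πr² = π(1.8500e-04 m)² = 1.075e-07 m²
R_2 = (5.09×10^-7)(1.01)/(1.075e-07) = 4.781 Ω
Seg 3: A = πr² = π(8.0700e-05 m)² = 2.046e-08 m²
R_3 = (5.09×10^-7)(2.47)/(2.046e-08) = 61.45 Ω
R_total = R_1 + R_2 + R_3 = 67.6 Ω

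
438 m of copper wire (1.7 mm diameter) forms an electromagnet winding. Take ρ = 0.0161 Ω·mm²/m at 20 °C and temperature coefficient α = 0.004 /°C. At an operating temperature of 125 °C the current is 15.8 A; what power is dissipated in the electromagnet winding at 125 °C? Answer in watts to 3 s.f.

1100 W

ρ = 0.0161 Ω·mm²/m = 1.61×10^-8 Ω·m
A = π(d/2)² = π(8.5000e-04 m)² = 2.270e-06 m²
R₍20₎ = ρL/A = (1.61×10^-8)(438)/(2.270e-06) = 3.107 Ω
R₍125₎ = R₍20₎(1 + αΔT) = 3.107 × (1 + 0.004×105) = 4.412 Ω
P = I²R = (15.8)² × 4.412 = 1100 W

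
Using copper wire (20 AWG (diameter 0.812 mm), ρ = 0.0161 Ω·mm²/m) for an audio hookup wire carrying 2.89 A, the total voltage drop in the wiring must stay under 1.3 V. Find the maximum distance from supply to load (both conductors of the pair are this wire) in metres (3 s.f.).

ρ = 0.0161 Ω·mm²/m = 1.61×10^-8 Ω·m
A = π(0.812/2 mm)² = π(4.0600e-04 m)² = 5.178e-07 m²
L_max = V_max·A/(2·ρI) = (1.3)(5.178e-07)/(2×1.61×10^-8×2.89) = 7.23 m

7.23 m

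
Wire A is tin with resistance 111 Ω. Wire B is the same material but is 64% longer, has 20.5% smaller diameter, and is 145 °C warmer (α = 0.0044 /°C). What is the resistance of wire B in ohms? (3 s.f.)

R ∝ ρL/d² with ρ ∝ (1+αΔT), so R_B/R_A = (1 + 64/100) × (1 − 20.5/100)⁻² × (1 + 0.0044×145)
= 1.64 × 1.582 × 1.638 = 4.25
R_B = 4.25 × 111 = 472 Ω

472 Ω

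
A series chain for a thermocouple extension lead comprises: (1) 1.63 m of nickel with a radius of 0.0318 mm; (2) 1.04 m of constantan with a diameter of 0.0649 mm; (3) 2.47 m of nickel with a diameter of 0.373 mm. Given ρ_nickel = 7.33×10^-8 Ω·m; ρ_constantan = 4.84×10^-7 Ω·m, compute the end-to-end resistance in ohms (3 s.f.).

Seg 1: A = πr² = π(3.1800e-05 m)² = 3.177e-09 m²
R_1 = (7.33×10^-8)(1.63)/(3.177e-09) = 37.61 Ω
Seg 2: A = π(d/2)² = π(3.2450e-05 m)² = 3.308e-09 m²
R_2 = (4.84×10^-7)(1.04)/(3.308e-09) = 152.2 Ω
Seg 3: A = π(d/2)² = π(1.8650e-04 m)² = 1.093e-07 m²
R_3 = (7.33×10^-8)(2.47)/(1.093e-07) = 1.657 Ω
R_total = R_1 + R_2 + R_3 = 191 Ω

191 Ω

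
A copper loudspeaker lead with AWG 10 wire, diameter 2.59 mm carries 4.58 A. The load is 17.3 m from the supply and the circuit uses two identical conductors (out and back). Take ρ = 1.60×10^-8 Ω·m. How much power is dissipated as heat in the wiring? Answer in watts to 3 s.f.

A = π(2.59/2 mm)² = π(1.2950e-03 m)² = 5.269e-06 m²
Total conductor length (both ways) L = 2 × 17.3 = 34.6 m
R = ρL/A = (1.60×10^-8)(34.6)/(5.269e-06) = 0.1051 Ω
P = I²R = (4.58)² × 0.1051 = 2.20 W

2.20 W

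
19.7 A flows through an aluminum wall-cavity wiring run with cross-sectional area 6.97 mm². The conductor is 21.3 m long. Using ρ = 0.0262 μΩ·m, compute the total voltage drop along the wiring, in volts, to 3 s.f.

ρ = 0.0262 μΩ·m = 2.62×10^-8 Ω·m
A = 6.97 mm² = 6.970e-06 m²
R = ρL/A = (2.62×10^-8)(21.3)/(6.970e-06) = 0.08007 Ω
V = IR = 19.7 × 0.08007 = 1.58 V

1.58 V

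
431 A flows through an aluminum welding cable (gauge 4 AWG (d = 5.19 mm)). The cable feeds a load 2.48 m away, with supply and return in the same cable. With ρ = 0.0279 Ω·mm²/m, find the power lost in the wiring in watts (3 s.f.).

ρ = 0.0279 Ω·mm²/m = 2.79×10^-8 Ω·m
A = π(5.19/2 mm)² = π(2.5950e-03 m)² = 2.116e-05 m²
Total conductor length (both ways) L = 2 × 2.48 = 4.96 m
R = ρL/A = (2.79×10^-8)(4.96)/(2.116e-05) = 0.006541 Ω
P = I²R = (431)² × 0.006541 = 1220 W

1220 W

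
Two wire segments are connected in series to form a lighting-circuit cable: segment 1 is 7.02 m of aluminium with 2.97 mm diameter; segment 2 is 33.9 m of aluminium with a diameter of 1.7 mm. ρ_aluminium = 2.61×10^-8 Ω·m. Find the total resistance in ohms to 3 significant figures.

0.416 Ω

Segment 1: A = π(d/2)² = π(1.4850e-03 m)² = 6.928e-06 m²
R₁ = ρL/A = (2.61×10^-8)(7.02)/(6.928e-06) = 0.02645 Ω
Segment 2: A = π(d/2)² = π(8.5000e-04 m)² = 2.270e-06 m²
R₂ = (2.61×10^-8)(33.9)/(2.270e-06) = 0.3898 Ω
R = R₁ + R₂ = 0.416 Ω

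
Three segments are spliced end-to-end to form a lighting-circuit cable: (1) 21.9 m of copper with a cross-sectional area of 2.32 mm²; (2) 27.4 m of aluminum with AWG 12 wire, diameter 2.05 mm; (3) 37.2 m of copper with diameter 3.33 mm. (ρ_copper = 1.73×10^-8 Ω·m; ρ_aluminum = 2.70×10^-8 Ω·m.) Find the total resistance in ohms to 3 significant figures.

Seg 1: A = 2.32 mm² = 2.320e-06 m²
R_1 = (1.73×10^-8)(21.9)/(2.320e-06) = 0.1633 Ω
Seg 2: A = π(2.05/2 mm)² = π(1.0250e-03 m)² = 3.301e-06 m²
R_2 = (2.70×10^-8)(27.4)/(3.301e-06) = 0.2241 Ω
Seg 3: A = π(d/2)² = π(1.6650e-03 m)² = 8.709e-06 m²
R_3 = (1.73×10^-8)(37.2)/(8.709e-06) = 0.07389 Ω
R_total = R_1 + R_2 + R_3 = 0.461 Ω

0.461 Ω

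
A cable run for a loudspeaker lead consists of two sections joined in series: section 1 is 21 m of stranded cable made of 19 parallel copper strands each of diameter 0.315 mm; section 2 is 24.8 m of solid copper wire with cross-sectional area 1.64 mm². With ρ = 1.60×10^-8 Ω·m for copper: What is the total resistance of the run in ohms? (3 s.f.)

0.469 Ω

Section 1: A_strand = π(1.5750e-04)² = 7.793e-08 m²; R₁ = ρL/(N·A_s) = (1.60×10^-8)(21)/(19×7.793e-08) = 0.2269 Ω
Section 2: A = 1.64 mm² = 1.640e-06 m²
R₂ = (1.60×10^-8)(24.8)/(1.640e-06) = 0.242 Ω
R = R₁ + R₂ = 0.469 Ω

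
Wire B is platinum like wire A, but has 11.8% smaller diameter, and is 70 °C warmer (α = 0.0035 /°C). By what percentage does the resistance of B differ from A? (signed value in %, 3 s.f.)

60.0%

R ∝ ρL/d² with ρ ∝ (1+αΔT), so R_B/R_A = (1 − 11.8/100)⁻² × (1 + 0.0035×70)
= 1.286 × 1.245 = 1.6
(R_B − R_A)/R_A = 1.6 − 1 = 60.0%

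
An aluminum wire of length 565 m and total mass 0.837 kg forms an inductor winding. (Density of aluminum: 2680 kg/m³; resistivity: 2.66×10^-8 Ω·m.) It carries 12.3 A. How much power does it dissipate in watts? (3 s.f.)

A = m/(density·L) = 0.837/(2680×565) = 5.5277e-07 m²
R = ρL/A = (2.66×10^-8)(565)/(5.5277e-07) = 27.19 Ω
P = I²R = (12.3)² × 27.19 = 4110 W

4110 W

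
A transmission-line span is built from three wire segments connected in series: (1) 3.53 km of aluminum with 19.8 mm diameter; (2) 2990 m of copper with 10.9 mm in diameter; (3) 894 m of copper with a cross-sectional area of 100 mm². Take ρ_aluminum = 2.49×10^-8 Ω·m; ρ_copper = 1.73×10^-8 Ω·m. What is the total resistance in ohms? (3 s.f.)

Seg 1: A = π(d/2)² = π(9.9000e-03 m)² = 3.079e-04 m²
R_1 = (2.49×10^-8)(3530)/(3.079e-04) = 0.2855 Ω
Seg 2: A = π(d/2)² = π(5.4500e-03 m)² = 9.331e-05 m²
R_2 = (1.73×10^-8)(2990)/(9.331e-05) = 0.5543 Ω
Seg 3: A = 100 mm² = 1.000e-04 m²
R_3 = (1.73×10^-8)(894)/(1.000e-04) = 0.1547 Ω
R_total = R_1 + R_2 + R_3 = 0.994 Ω

0.994 Ω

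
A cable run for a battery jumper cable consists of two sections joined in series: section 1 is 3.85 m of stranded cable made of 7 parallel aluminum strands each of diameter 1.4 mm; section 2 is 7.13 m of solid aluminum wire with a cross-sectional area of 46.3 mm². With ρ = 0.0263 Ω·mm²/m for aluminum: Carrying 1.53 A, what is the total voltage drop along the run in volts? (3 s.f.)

ρ = 0.0263 Ω·mm²/m = 2.63×10^-8 Ω·m
Section 1: A_strand = π(7.0000e-04)² = 1.539e-06 m²; R₁ = ρL/(N·A_s) = (2.63×10^-8)(3.85)/(7×1.539e-06) = 0.009397 Ω
Section 2: A = 46.3 mm² = 4.630e-05 m²
R₂ = (2.63×10^-8)(7.13)/(4.630e-05) = 0.00405 Ω
R = R₁ + R₂ = 0.01345 Ω
V = IR = 1.53 × 0.01345 = 0.0206 V

0.0206 V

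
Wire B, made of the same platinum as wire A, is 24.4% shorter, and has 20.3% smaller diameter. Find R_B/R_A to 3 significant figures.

1.19

R ∝ L/d², so R_B/R_A = (1 − 24.4/100) × (1 − 20.3/100)⁻²
= 0.756 × 1.574 = 1.19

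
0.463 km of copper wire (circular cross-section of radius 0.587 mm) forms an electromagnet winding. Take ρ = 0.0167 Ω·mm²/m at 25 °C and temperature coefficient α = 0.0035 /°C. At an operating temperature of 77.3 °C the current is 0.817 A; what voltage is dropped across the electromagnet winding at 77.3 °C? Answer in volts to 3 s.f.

ρ = 0.0167 Ω·mm²/m = 1.67×10^-8 Ω·m
A = πr² = π(5.8700e-04 m)² = 1.082e-06 m²
R₍25₎ = ρL/A = (1.67×10^-8)(463)/(1.082e-06) = 7.143 Ω
R₍77.3₎ = R₍25₎(1 + αΔT) = 7.143 × (1 + 0.0035×52.3) = 8.45 Ω
V = IR = 0.817 × 8.45 = 6.90 V

6.90 V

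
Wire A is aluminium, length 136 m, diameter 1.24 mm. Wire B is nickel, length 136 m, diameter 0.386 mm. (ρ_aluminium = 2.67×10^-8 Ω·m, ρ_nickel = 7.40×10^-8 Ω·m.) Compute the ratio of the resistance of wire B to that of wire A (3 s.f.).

28.6

R ∝ ρL/d², so R_B/R_A = (ρ_B/ρ_A) × (d_A/d_B)²
= (7.40×10^-8/2.67×10^-8) × (1.24/0.386)² = 28.6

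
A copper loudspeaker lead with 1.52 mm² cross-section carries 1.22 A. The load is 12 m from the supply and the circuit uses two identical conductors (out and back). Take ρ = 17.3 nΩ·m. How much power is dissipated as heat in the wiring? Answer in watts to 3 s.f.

ρ = 17.3 nΩ·m = 1.73×10^-8 Ω·m
A = 1.52 mm² = 1.520e-06 m²
Total conductor length (both ways) L = 2 × 12 = 24 m
R = ρL/A = (1.73×10^-8)(24)/(1.520e-06) = 0.2732 Ω
P = I²R = (1.22)² × 0.2732 = 0.407 W

0.407 W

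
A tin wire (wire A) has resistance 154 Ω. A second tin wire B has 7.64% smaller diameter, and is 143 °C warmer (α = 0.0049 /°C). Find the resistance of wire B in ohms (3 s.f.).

R ∝ ρL/d² with ρ ∝ (1+αΔT), so R_B/R_A = (1 − 7.64/100)⁻² × (1 + 0.0049×143)
= 1.172 × 1.701 = 1.994
R_B = 1.994 × 154 = 307 Ω

307 Ω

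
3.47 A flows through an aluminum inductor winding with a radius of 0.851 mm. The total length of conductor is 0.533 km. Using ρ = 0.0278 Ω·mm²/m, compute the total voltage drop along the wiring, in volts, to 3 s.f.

ρ = 0.0278 Ω·mm²/m = 2.78×10^-8 Ω·m
A = πr² = π(8.5100e-04 m)² = 2.275e-06 m²
R = ρL/A = (2.78×10^-8)(533)/(2.275e-06) = 6.513 Ω
V = IR = 3.47 × 6.513 = 22.6 V

22.6 V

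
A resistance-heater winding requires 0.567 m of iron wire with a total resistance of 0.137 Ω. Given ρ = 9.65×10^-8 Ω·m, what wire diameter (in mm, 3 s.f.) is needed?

0.713 mm

A = ρL/R = (9.65×10^-8)(0.567)/(0.137) = 3.994e-07 m²
d = 2√(A/π) = 7.131e-04 m = 0.713 mm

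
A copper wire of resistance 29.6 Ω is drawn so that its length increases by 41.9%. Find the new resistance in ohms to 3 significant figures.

k = 1 + 41.9/100 = 1.419; volume constant ⇒ A' = A/k, so R' = k²R.
R' = 2.014 × 29.6 = 59.6 Ω

59.6 Ω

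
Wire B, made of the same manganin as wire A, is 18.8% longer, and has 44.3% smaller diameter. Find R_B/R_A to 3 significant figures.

R ∝ L/d², so R_B/R_A = (1 + 18.8/100) × (1 − 44.3/100)⁻²
= 1.188 × 3.223 = 3.83

3.83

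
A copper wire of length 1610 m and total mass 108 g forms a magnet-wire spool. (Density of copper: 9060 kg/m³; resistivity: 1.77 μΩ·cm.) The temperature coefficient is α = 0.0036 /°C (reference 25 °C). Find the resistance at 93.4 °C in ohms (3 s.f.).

4800 Ω

ρ = 1.77 μΩ·cm = 1.77×10^-8 Ω·m
A = m/(density·L) = 0.108/(9060×1610) = 7.4041e-09 m²
R = ρL/A = (1.77×10^-8)(1610)/(7.4041e-09) = 3849 Ω
R(93.4 °C) = 3849 × (1 + 0.0036×68.4) = 4800 Ω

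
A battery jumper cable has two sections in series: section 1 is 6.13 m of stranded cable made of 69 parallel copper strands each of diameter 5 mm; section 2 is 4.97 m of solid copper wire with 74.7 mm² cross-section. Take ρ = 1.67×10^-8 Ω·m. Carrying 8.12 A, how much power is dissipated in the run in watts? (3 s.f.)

0.0782 W

Section 1: A_strand = π(2.5000e-03)² = 1.963e-05 m²; R₁ = ρL/(N·A_s) = (1.67×10^-8)(6.13)/(69×1.963e-05) = 7.556×10^-5 Ω
Section 2: A = 74.7 mm² = 7.470e-05 m²
R₂ = (1.67×10^-8)(4.97)/(7.470e-05) = 0.001111 Ω
R = R₁ + R₂ = 0.001187 Ω
P = I²R = (8.12)² × 0.001187 = 0.0782 W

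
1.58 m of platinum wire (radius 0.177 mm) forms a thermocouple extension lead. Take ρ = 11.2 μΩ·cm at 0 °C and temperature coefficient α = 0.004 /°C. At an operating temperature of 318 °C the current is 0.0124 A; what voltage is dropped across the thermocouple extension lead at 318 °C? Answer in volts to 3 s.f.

0.0507 V

ρ = 11.2 μΩ·cm = 1.12×10^-7 Ω·m
A = πr² = π(1.7700e-04 m)² = 9.842e-08 m²
R₍0₎ = ρL/A = (1.12×10^-7)(1.58)/(9.842e-08) = 1.798 Ω
R₍318₎ = R₍0₎(1 + αΔT) = 1.798 × (1 + 0.004×318) = 4.085 Ω
V = IR = 0.0124 × 4.085 = 0.0507 V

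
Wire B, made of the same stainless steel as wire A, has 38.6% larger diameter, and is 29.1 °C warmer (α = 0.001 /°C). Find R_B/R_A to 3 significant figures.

0.536

R ∝ ρL/d² with ρ ∝ (1+αΔT), so R_B/R_A = (1 + 38.6/100)⁻² × (1 + 0.001×29.1)
= 0.5206 × 1.029 = 0.536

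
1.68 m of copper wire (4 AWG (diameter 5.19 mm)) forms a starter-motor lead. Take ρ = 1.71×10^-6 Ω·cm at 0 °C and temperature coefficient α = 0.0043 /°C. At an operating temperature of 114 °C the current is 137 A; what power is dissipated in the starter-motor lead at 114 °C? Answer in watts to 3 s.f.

38.0 W

ρ = 1.71×10^-6 Ω·cm = 1.71×10^-8 Ω·m
A = π(5.19/2 mm)² = π(2.5950e-03 m)² = 2.116e-05 m²
R₍0₎ = ρL/A = (1.71×10^-8)(1.68)/(2.116e-05) = 0.001358 Ω
R₍114₎ = R₍0₎(1 + αΔT) = 0.001358 × (1 + 0.0043×114) = 0.002024 Ω
P = I²R = (137)² × 0.002024 = 38.0 W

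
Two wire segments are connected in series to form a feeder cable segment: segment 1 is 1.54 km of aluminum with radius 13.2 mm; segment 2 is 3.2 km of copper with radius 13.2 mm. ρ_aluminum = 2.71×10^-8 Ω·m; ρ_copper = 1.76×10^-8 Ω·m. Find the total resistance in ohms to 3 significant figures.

0.179 Ω

Segment 1: A = πr² = π(1.3200e-02 m)² = 5.474e-04 m²
R₁ = ρL/A = (2.71×10^-8)(1540)/(5.474e-04) = 0.07624 Ω
R₂ = (1.76×10^-8)(3200)/(5.474e-04) = 0.1029 Ω
R = R₁ + R₂ = 0.179 Ω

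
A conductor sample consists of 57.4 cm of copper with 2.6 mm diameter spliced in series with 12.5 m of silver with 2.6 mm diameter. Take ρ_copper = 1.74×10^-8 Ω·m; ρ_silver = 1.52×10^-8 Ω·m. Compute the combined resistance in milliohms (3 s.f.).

Segment 1: A = π(d/2)² = π(1.3000e-03 m)² = 5.309e-06 m²
R₁ = ρL/A = (1.74×10^-8)(0.574)/(5.309e-06) = 0.001881 Ω
R₂ = (1.52×10^-8)(12.5)/(5.309e-06) = 0.03579 Ω
R = R₁ + R₂ = 37.7 mΩ

37.7 mΩ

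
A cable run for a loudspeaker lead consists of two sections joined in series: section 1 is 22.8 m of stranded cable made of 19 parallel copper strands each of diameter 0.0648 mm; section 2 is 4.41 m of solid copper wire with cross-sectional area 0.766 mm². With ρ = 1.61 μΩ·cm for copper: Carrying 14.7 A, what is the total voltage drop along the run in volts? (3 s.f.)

ρ = 1.61 μΩ·cm = 1.61×10^-8 Ω·m
Section 1: A_strand = π(3.2400e-05)² = 3.298e-09 m²; R₁ = ρL/(N·A_s) = (1.61×10^-8)(22.8)/(19×3.298e-09) = 5.858 Ω
Section 2: A = 0.766 mm² = 7.660e-07 m²
R₂ = (1.61×10^-8)(4.41)/(7.660e-07) = 0.09269 Ω
R = R₁ + R₂ = 5.951 Ω
V = IR = 14.7 × 5.951 = 87.5 V

87.5 V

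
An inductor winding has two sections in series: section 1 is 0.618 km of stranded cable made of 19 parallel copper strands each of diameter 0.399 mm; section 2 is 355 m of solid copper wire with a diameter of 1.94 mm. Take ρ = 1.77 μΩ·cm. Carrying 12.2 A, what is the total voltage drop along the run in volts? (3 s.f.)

82.1 V

ρ = 1.77 μΩ·cm = 1.77×10^-8 Ω·m
Section 1: A_strand = π(1.9950e-04)² = 1.250e-07 m²; R₁ = ρL/(N·A_s) = (1.77×10^-8)(618)/(19×1.250e-07) = 4.604 Ω
Section 2: A = π(d/2)² = π(9.7000e-04 m)² = 2.956e-06 m²
R₂ = (1.77×10^-8)(355)/(2.956e-06) = 2.126 Ω
R = R₁ + R₂ = 6.73 Ω
V = IR = 12.2 × 6.73 = 82.1 V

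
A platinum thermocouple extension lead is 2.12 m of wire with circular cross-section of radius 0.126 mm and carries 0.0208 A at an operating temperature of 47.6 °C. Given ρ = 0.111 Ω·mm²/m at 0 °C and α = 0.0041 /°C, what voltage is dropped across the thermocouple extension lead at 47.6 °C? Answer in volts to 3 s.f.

ρ = 0.111 Ω·mm²/m = 1.11×10^-7 Ω·m
A = πr² = π(1.2600e-04 m)² = 4.988e-08 m²
R₍0₎ = ρL/A = (1.11×10^-7)(2.12)/(4.988e-08) = 4.718 Ω
R₍47.6₎ = R₍0₎(1 + αΔT) = 4.718 × (1 + 0.0041×47.6) = 5.639 Ω
V = IR = 0.0208 × 5.639 = 0.117 V

0.117 V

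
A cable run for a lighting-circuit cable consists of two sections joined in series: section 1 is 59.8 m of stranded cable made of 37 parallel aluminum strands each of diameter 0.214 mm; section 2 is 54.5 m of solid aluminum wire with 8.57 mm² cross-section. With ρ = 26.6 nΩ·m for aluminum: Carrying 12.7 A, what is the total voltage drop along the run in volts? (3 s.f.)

ρ = 26.6 nΩ·m = 2.66×10^-8 Ω·m
Section 1: A_strand = π(1.0700e-04)² = 3.597e-08 m²; R₁ = ρL/(N·A_s) = (2.66×10^-8)(59.8)/(37×3.597e-08) = 1.195 Ω
Section 2: A = 8.57 mm² = 8.570e-06 m²
R₂ = (2.66×10^-8)(54.5)/(8.570e-06) = 0.1692 Ω
R = R₁ + R₂ = 1.364 Ω
V = IR = 12.7 × 1.364 = 17.3 V

17.3 V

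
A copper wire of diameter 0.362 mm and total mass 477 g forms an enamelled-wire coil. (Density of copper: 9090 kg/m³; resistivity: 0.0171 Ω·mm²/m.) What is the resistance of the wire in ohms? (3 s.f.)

ρ = 0.0171 Ω·mm²/m = 1.71×10^-8 Ω·m
A = π(d/2)² = π(1.8100e-04 m)² = 1.0292e-07 m²
L = m/(density·A) = 0.477/(9090×1.0292e-07) = 509.9 m
R = ρL/A = (1.71×10^-8)(509.9)/(1.0292e-07) = 84.7 Ω

84.7 Ω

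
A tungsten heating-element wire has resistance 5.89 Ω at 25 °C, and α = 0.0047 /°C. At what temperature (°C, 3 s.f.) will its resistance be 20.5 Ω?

R = R₀(1 + α(T − T₀)) ⇒ T = T₀ + (R/R₀ − 1)/α
T = 25 + (20.5/5.89 − 1)/0.0047 = 25 + (2.48)/0.0047 = 553 °C

553 °C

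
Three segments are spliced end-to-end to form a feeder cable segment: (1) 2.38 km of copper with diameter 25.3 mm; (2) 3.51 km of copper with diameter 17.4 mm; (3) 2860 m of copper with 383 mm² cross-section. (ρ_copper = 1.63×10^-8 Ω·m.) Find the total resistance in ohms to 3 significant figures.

0.439 Ω

Seg 1: A = π(d/2)² = π(1.2650e-02 m)² = 5.027e-04 m²
R_1 = (1.63×10^-8)(2380)/(5.027e-04) = 0.07717 Ω
Seg 2: A = π(d/2)² = π(8.7000e-03 m)² = 2.378e-04 m²
R_2 = (1.63×10^-8)(3510)/(2.378e-04) = 0.2406 Ω
Seg 3: A = 383 mm² = 3.830e-04 m²
R_3 = (1.63×10^-8)(2860)/(3.830e-04) = 0.1217 Ω
R_total = R_1 + R_2 + R_3 = 0.439 Ω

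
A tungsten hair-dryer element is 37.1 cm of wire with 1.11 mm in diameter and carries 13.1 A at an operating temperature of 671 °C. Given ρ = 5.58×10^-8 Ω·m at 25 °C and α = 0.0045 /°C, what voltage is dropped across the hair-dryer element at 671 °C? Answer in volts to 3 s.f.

A = π(d/2)² = π(5.5500e-04 m)² = 9.677e-07 m²
R₍25₎ = ρL/A = (5.58×10^-8)(0.371)/(9.677e-07) = 0.02139 Ω
R₍671₎ = R₍25₎(1 + αΔT) = 0.02139 × (1 + 0.0045×646) = 0.08358 Ω
V = IR = 13.1 × 0.08358 = 1.09 V

1.09 V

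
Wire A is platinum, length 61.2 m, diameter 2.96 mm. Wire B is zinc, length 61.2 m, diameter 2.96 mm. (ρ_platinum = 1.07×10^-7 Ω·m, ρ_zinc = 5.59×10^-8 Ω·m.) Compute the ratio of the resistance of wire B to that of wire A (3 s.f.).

R ∝ ρL/d², so R_B/R_A = (ρ_B/ρ_A)
= (5.59×10^-8/1.07×10^-7) = 0.522

0.522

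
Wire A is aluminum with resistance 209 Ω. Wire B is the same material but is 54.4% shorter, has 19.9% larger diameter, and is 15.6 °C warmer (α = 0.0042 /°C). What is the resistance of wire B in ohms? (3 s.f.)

R ∝ ρL/d² with ρ ∝ (1+αΔT), so R_B/R_A = (1 − 54.4/100) × (1 + 19.9/100)⁻² × (1 + 0.0042×15.6)
= 0.456 × 0.6956 × 1.065 = 0.338
R_B = 0.338 × 209 = 70.6 Ω

70.6 Ω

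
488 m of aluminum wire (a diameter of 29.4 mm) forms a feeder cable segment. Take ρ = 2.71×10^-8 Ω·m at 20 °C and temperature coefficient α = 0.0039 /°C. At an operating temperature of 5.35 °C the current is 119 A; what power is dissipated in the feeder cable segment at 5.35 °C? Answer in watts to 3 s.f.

A = π(d/2)² = π(1.4700e-02 m)² = 6.789e-04 m²
R₍20₎ = ρL/A = (2.71×10^-8)(488)/(6.789e-04) = 0.01948 Ω
R₍5.35₎ = R₍20₎(1 + αΔT) = 0.01948 × (1 + 0.0039×-14.7) = 0.01837 Ω
P = I²R = (119)² × 0.01837 = 260 W

260 W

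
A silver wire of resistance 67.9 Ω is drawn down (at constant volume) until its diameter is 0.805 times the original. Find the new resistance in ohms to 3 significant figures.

Volume constant ⇒ L' = L/r² with r = 0.805. R' = ρL'/A' = ρ(L/r²)/(πr²d₀²/4) = R/r⁴.
R' = 2.381 × 67.9 = 162 Ω

162 Ω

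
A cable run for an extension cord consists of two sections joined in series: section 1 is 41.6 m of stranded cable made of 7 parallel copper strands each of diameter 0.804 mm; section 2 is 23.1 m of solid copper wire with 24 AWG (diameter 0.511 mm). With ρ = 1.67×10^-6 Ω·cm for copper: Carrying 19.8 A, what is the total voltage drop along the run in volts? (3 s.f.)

41.1 V

ρ = 1.67×10^-6 Ω·cm = 1.67×10^-8 Ω·m
Section 1: A_strand = π(4.0200e-04)² = 5.077e-07 m²; R₁ = ρL/(N·A_s) = (1.67×10^-8)(41.6)/(7×5.077e-07) = 0.1955 Ω
Section 2: A = π(0.511/2 mm)² = π(2.5550e-04 m)² = 2.051e-07 m²
R₂ = (1.67×10^-8)(23.1)/(2.051e-07) = 1.881 Ω
R = R₁ + R₂ = 2.077 Ω
V = IR = 19.8 × 2.077 = 41.1 V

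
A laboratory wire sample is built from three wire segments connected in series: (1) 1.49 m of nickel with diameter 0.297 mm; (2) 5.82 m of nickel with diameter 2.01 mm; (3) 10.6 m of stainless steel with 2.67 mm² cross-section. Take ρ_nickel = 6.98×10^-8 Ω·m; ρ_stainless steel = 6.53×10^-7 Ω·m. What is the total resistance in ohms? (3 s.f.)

4.22 Ω

Seg 1: A = π(d/2)² = π(1.4850e-04 m)² = 6.928e-08 m²
R_1 = (6.98×10^-8)(1.49)/(6.928e-08) = 1.501 Ω
Seg 2: A = π(d/2)² = π(1.0050e-03 m)² = 3.173e-06 m²
R_2 = (6.98×10^-8)(5.82)/(3.173e-06) = 0.128 Ω
Seg 3: A = 2.67 mm² = 2.670e-06 m²
R_3 = (6.53×10^-7)(10.6)/(2.670e-06) = 2.592 Ω
R_total = R_1 + R_2 + R_3 = 4.22 Ω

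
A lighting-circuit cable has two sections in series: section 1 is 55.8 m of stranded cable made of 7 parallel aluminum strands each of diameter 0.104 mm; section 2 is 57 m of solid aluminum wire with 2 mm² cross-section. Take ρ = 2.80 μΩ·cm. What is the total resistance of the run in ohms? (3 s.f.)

27.1 Ω

ρ = 2.80 μΩ·cm = 2.80×10^-8 Ω·m
Section 1: A_strand = π(5.2000e-05)² = 8.495e-09 m²; R₁ = ρL/(N·A_s) = (2.80×10^-8)(55.8)/(7×8.495e-09) = 26.27 Ω
Section 2: A = 2 mm² = 2.000e-06 m²
R₂ = (2.80×10^-8)(57)/(2.000e-06) = 0.798 Ω
R = R₁ + R₂ = 27.1 Ω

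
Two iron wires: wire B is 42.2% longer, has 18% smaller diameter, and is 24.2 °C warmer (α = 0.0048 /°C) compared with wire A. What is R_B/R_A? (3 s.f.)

R ∝ ρL/d² with ρ ∝ (1+αΔT), so R_B/R_A = (1 + 42.2/100) × (1 − 18/100)⁻² × (1 + 0.0048×24.2)
= 1.422 × 1.487 × 1.116 = 2.36

2.36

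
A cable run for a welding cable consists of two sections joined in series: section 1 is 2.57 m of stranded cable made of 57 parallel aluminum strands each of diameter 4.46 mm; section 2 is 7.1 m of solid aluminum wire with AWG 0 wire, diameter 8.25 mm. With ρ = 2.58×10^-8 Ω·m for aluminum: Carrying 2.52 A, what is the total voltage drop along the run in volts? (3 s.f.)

Section 1: A_strand = π(2.2300e-03)² = 1.562e-05 m²; R₁ = ρL/(N·A_s) = (2.58×10^-8)(2.57)/(57×1.562e-05) = 7.446×10^-5 Ω
Section 2: A = π(8.25/2 mm)² = π(4.1250e-03 m)² = 5.346e-05 m²
R₂ = (2.58×10^-8)(7.1)/(5.346e-05) = 0.003427 Ω
R = R₁ + R₂ = 0.003501 Ω
V = IR = 2.52 × 0.003501 = 0.00882 V

0.00882 V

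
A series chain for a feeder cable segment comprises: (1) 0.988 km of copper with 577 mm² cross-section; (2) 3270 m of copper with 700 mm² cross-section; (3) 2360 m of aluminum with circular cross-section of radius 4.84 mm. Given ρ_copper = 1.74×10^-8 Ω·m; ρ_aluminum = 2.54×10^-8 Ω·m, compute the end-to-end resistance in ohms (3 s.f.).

Seg 1: A = 577 mm² = 5.770e-04 m²
R_1 = (1.74×10^-8)(988)/(5.770e-04) = 0.02979 Ω
Seg 2: A = 700 mm² = 7.000e-04 m²
R_2 = (1.74×10^-8)(3270)/(7.000e-04) = 0.08128 Ω
Seg 3: A = πr² = π(4.8400e-03 m)² = 7.359e-05 m²
R_3 = (2.54×10^-8)(2360)/(7.359e-05) = 0.8145 Ω
R_total = R_1 + R_2 + R_3 = 0.926 Ω

0.926 Ω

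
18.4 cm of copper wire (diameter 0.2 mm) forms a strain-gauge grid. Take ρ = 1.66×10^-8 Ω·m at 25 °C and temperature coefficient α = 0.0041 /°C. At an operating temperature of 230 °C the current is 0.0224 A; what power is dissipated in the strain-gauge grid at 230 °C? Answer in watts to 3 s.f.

8.98×10^-5 W

A = π(d/2)² = π(1.0000e-04 m)² = 3.142e-08 m²
R₍25₎ = ρL/A = (1.66×10^-8)(0.184)/(3.142e-08) = 0.09722 Ω
R₍230₎ = R₍25₎(1 + αΔT) = 0.09722 × (1 + 0.0041×205) = 0.1789 Ω
P = I²R = (0.0224)² × 0.1789 = 8.98×10^-5 W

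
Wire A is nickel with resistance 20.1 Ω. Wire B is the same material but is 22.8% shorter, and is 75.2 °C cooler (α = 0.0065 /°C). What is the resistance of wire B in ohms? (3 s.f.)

R ∝ ρL/d² with ρ ∝ (1+αΔT), so R_B/R_A = (1 − 22.8/100) × (1 − 0.0065×75.2)
= 0.772 × 0.5112 = 0.3947
R_B = 0.3947 × 20.1 = 7.93 Ω

7.93 Ω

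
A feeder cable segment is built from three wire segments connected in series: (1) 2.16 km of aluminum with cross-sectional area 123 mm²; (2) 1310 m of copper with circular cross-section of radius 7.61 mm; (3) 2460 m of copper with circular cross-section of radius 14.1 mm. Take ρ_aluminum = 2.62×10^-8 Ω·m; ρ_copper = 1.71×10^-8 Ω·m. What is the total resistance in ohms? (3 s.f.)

0.651 Ω

Seg 1: A = 123 mm² = 1.230e-04 m²
R_1 = (2.62×10^-8)(2160)/(1.230e-04) = 0.4601 Ω
Seg 2: A = πr² = π(7.6100e-03 m)² = 1.819e-04 m²
R_2 = (1.71×10^-8)(1310)/(1.819e-04) = 0.1231 Ω
Seg 3: A = πr² = π(1.4100e-02 m)² = 6.246e-04 m²
R_3 = (1.71×10^-8)(2460)/(6.246e-04) = 0.06735 Ω
R_total = R_1 + R_2 + R_3 = 0.651 Ω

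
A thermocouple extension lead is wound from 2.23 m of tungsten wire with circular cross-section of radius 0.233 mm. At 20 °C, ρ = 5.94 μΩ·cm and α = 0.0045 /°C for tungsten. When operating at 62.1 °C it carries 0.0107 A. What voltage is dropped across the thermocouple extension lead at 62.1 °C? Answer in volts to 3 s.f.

0.00988 V

ρ = 5.94 μΩ·cm = 5.94×10^-8 Ω·m
A = πr² = π(2.3300e-04 m)² = 1.706e-07 m²
R₍20₎ = ρL/A = (5.94×10^-8)(2.23)/(1.706e-07) = 0.7767 Ω
R₍62.1₎ = R₍20₎(1 + αΔT) = 0.7767 × (1 + 0.0045×42.1) = 0.9238 Ω
V = IR = 0.0107 × 0.9238 = 0.00988 V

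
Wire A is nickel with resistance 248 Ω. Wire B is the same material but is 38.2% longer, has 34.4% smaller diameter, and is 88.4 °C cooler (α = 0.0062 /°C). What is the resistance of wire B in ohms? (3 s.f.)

360 Ω

R ∝ ρL/d² with ρ ∝ (1+αΔT), so R_B/R_A = (1 + 38.2/100) × (1 − 34.4/100)⁻² × (1 − 0.0062×88.4)
= 1.382 × 2.324 × 0.4519 = 1.451
R_B = 1.451 × 248 = 360 Ω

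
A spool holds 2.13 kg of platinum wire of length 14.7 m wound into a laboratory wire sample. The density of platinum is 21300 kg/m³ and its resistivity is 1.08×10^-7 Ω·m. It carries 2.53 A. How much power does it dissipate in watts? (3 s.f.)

A = m/(density·L) = 2.13/(21300×14.7) = 6.8027e-06 m²
R = ρL/A = (1.08×10^-7)(14.7)/(6.8027e-06) = 0.2334 Ω
P = I²R = (2.53)² × 0.2334 = 1.49 W

1.49 W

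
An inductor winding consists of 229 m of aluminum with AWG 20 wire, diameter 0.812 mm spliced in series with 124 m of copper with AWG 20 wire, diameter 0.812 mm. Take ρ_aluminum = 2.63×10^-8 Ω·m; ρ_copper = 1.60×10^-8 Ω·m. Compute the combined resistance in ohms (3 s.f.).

15.5 Ω

Segment 1: A = π(0.812/2 mm)² = π(4.0600e-04 m)² = 5.178e-07 m²
R₁ = ρL/A = (2.63×10^-8)(229)/(5.178e-07) = 11.63 Ω
R₂ = (1.60×10^-8)(124)/(5.178e-07) = 3.831 Ω
R = R₁ + R₂ = 15.5 Ω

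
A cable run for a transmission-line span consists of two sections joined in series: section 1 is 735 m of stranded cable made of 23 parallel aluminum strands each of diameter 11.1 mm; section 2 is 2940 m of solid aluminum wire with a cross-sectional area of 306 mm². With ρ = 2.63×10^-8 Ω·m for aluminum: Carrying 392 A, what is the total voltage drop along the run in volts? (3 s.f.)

102 V

Section 1: A_strand = π(5.5500e-03)² = 9.677e-05 m²; R₁ = ρL/(N·A_s) = (2.63×10^-8)(735)/(23×9.677e-05) = 0.008685 Ω
Section 2: A = 306 mm² = 3.060e-04 m²
R₂ = (2.63×10^-8)(2940)/(3.060e-04) = 0.2527 Ω
R = R₁ + R₂ = 0.2614 Ω
V = IR = 392 × 0.2614 = 102 V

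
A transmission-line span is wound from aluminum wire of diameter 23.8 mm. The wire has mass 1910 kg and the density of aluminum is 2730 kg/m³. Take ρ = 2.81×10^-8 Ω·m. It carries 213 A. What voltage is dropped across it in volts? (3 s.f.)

21.2 V

A = π(d/2)² = π(1.1900e-02 m)² = 4.4488e-04 m²
L = m/(density·A) = 1910/(2730×4.4488e-04) = 1573 m
R = ρL/A = (2.81×10^-8)(1573)/(4.4488e-04) = 0.09933 Ω
V = IR = 213 × 0.09933 = 21.2 V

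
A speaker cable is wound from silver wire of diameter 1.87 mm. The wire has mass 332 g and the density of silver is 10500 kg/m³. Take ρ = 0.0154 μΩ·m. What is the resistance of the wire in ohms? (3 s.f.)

ρ = 0.0154 μΩ·m = 1.54×10^-8 Ω·m
A = π(d/2)² = π(9.3500e-04 m)² = 2.7465e-06 m²
L = m/(density·A) = 0.332/(10500×2.7465e-06) = 11.51 m
R = ρL/A = (1.54×10^-8)(11.51)/(2.7465e-06) = 0.0646 Ω

0.0646 Ω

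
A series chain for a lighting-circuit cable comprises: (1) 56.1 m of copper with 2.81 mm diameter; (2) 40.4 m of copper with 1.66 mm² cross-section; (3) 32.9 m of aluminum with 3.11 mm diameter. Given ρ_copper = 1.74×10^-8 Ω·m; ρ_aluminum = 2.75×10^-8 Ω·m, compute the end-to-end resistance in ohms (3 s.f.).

0.700 Ω

Seg 1: A = π(d/2)² = π(1.4050e-03 m)² = 6.202e-06 m²
R_1 = (1.74×10^-8)(56.1)/(6.202e-06) = 0.1574 Ω
Seg 2: A = 1.66 mm² = 1.660e-06 m²
R_2 = (1.74×10^-8)(40.4)/(1.660e-06) = 0.4235 Ω
Seg 3: A = π(d/2)² = π(1.5550e-03 m)² = 7.596e-06 m²
R_3 = (2.75×10^-8)(32.9)/(7.596e-06) = 0.1191 Ω
R_total = R_1 + R_2 + R_3 = 0.700 Ω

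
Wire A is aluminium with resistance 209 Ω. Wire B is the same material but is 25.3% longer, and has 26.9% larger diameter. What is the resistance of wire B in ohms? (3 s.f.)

R ∝ L/d², so R_B/R_A = (1 + 25.3/100) × (1 + 26.9/100)⁻²
= 1.253 × 0.621 = 0.7781
R_B = 0.7781 × 209 = 163 Ω

163 Ω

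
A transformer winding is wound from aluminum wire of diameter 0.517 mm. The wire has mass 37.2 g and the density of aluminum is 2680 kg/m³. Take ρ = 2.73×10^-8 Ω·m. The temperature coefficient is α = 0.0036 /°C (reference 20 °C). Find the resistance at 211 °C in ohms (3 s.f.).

14.5 Ω

A = π(d/2)² = π(2.5850e-04 m)² = 2.0993e-07 m²
L = m/(density·A) = 0.0372/(2680×2.0993e-07) = 66.12 m
R = ρL/A = (2.73×10^-8)(66.12)/(2.0993e-07) = 8.599 Ω
R(211 °C) = 8.599 × (1 + 0.0036×191) = 14.5 Ω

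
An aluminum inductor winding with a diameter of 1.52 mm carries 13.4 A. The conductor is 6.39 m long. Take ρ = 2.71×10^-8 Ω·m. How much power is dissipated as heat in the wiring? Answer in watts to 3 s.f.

17.1 W

A = π(d/2)² = π(7.6000e-04 m)² = 1.815e-06 m²
R = ρL/A = (2.71×10^-8)(6.39)/(1.815e-06) = 0.09543 Ω
P = I²R = (13.4)² × 0.09543 = 17.1 W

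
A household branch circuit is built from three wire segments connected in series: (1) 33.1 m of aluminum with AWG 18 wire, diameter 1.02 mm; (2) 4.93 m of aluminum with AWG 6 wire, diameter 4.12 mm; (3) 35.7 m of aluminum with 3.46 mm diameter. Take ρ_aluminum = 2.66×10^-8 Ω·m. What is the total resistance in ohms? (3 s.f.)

Seg 1: A = π(1.02/2 mm)² = π(5.1000e-04 m)² = 8.171e-07 m²
R_1 = (2.66×10^-8)(33.1)/(8.171e-07) = 1.078 Ω
Seg 2: A = π(4.12/2 mm)² = π(2.0600e-03 m)² = 1.333e-05 m²
R_2 = (2.66×10^-8)(4.93)/(1.333e-05) = 0.009837 Ω
Seg 3: A = π(d/2)² = π(1.7300e-03 m)² = 9.402e-06 m²
R_3 = (2.66×10^-8)(35.7)/(9.402e-06) = 0.101 Ω
R_total = R_1 + R_2 + R_3 = 1.19 Ω

1.19 Ω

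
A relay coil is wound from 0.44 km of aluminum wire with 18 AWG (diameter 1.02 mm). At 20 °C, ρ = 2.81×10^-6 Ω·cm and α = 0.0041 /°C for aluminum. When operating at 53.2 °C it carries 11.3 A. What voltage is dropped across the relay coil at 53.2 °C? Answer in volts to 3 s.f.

ρ = 2.81×10^-6 Ω·cm = 2.81×10^-8 Ω·m
A = π(1.02/2 mm)² = π(5.1000e-04 m)² = 8.171e-07 m²
R₍20₎ = ρL/A = (2.81×10^-8)(440)/(8.171e-07) = 15.13 Ω
R₍53.2₎ = R₍20₎(1 + αΔT) = 15.13 × (1 + 0.0041×33.2) = 17.19 Ω
V = IR = 11.3 × 17.19 = 194 V

194 V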